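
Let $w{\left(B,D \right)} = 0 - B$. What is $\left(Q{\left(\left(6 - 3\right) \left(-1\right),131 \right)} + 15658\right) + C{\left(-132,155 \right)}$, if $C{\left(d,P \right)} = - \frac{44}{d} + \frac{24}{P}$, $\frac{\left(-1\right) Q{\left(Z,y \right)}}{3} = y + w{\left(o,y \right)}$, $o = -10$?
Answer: $\frac{7084502}{465} \approx 15235.0$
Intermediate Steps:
$w{\left(B,D \right)} = - B$
$Q{\left(Z,y \right)} = -30 - 3 y$ ($Q{\left(Z,y \right)} = - 3 \left(y - -10\right) = - 3 \left(y + 10\right) = - 3 \left(10 + y\right) = -30 - 3 y$)
$\left(Q{\left(\left(6 - 3\right) \left(-1\right),131 \right)} + 15658\right) + C{\left(-132,155 \right)} = \left(\left(-30 - 393\right) + 15658\right) + \left(- \frac{44}{-132} + \frac{24}{155}\right) = \left(\left(-30 - 393\right) + 15658\right) + \left(\left(-44\right) \left(- \frac{1}{132}\right) + 24 \cdot \frac{1}{155}\right) = \left(-423 + 15658\right) + \left(\frac{1}{3} + \frac{24}{155}\right) = 15235 + \frac{227}{465} = \frac{7084502}{465}$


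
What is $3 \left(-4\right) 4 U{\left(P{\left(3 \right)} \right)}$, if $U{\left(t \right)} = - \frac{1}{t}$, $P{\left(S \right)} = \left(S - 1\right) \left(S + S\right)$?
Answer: $4$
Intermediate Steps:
$P{\left(S \right)} = 2 S \left(-1 + S\right)$ ($P{\left(S \right)} = \left(-1 + S\right) 2 S = 2 S \left(-1 + S\right)$)
$3 \left(-4\right) 4 U{\left(P{\left(3 \right)} \right)} = 3 \left(-4\right) 4 \left(- \frac{1}{2 \cdot 3 \left(-1 + 3\right)}\right) = 3 \left(- 16 \left(- \frac{1}{2 \cdot 3 \cdot 2}\right)\right) = 3 \left(- 16 \left(- \frac{1}{12}\right)\right) = 3 \left(- 16 \left(\left(-1\right) \frac{1}{12}\right)\right) = 3 \left(\left(-16\right) \left(- \frac{1}{12}\right)\right) = 3 \cdot \frac{4}{3} = 4$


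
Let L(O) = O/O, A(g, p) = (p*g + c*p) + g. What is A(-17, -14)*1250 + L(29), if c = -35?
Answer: 888751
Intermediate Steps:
A(g, p) = g - 35*p + g*p (A(g, p) = (p*g - 35*p) + g = (g*p - 35*p) + g = (-35*p + g*p) + g = g - 35*p + g*p)
L(O) = 1
A(-17, -14)*1250 + L(29) = (-17 - 35*(-14) - 17*(-14))*1250 + 1 = (-17 + 490 + 238)*1250 + 1 = 711*1250 + 1 = 888750 + 1 = 888751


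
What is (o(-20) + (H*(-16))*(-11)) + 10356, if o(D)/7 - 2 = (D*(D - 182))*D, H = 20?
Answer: -551710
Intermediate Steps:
o(D) = 14 + 7*D**2*(-182 + D) (o(D) = 14 + 7*((D*(D - 182))*D) = 14 + 7*((D*(-182 + D))*D) = 14 + 7*(D**2*(-182 + D)) = 14 + 7*D**2*(-182 + D))
(o(-20) + (H*(-16))*(-11)) + 10356 = ((14 - 1274*(-20)**2 + 7*(-20)**3) + (20*(-16))*(-11)) + 10356 = ((14 - 1274*400 + 7*(-8000)) - 320*(-11)) + 10356 = ((14 - 509600 - 56000) + 3520) + 10356 = (-565586 + 3520) + 10356 = -562066 + 10356 = -551710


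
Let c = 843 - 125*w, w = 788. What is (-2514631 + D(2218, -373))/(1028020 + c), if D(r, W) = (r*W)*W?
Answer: 102024497/310121 ≈ 328.98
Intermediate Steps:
c = -97657 (c = 843 - 125*788 = 843 - 98500 = -97657)
D(r, W) = r*W² (D(r, W) = (W*r)*W = r*W²)
(-2514631 + D(2218, -373))/(1028020 + c) = (-2514631 + 2218*(-373)²)/(1028020 - 97657) = (-2514631 + 2218*139129)/930363 = (-2514631 + 308588122)*(1/930363) = 306073491*(1/930363) = 102024497/310121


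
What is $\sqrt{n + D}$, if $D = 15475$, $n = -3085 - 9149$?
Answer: $\sqrt{3241} \approx 56.93$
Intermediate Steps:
$n = -12234$ ($n = -3085 - 9149 = -12234$)
$\sqrt{n + D} = \sqrt{-12234 + 15475} = \sqrt{3241}$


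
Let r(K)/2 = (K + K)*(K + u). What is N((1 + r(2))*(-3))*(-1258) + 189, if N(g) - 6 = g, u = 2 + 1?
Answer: 147375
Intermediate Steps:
u = 3
r(K) = 4*K*(3 + K) (r(K) = 2*((K + K)*(K + 3)) = 2*((2*K)*(3 + K)) = 2*(2*K*(3 + K)) = 4*K*(3 + K))
N(g) = 6 + g
N((1 + r(2))*(-3))*(-1258) + 189 = (6 + (1 + 4*2*(3 + 2))*(-3))*(-1258) + 189 = (6 + (1 + 4*2*5)*(-3))*(-1258) + 189 = (6 + (1 + 40)*(-3))*(-1258) + 189 = (6 + 41*(-3))*(-1258) + 189 = (6 - 123)*(-1258) + 189 = -117*(-1258) + 189 = 147186 + 189 = 147375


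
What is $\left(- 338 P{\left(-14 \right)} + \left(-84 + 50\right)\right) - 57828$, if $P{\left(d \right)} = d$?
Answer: $-53130$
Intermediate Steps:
$\left(- 338 P{\left(-14 \right)} + \left(-84 + 50\right)\right) - 57828 = \left(\left(-338\right) \left(-14\right) + \left(-84 + 50\right)\right) - 57828 = \left(4732 - 34\right) - 57828 = 4698 - 57828 = -53130$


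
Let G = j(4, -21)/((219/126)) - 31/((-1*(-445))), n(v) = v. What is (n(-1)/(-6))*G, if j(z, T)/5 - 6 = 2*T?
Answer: -3366463/194910 ≈ -17.272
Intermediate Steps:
j(z, T) = 30 + 10*T (j(z, T) = 30 + 5*(2*T) = 30 + 10*T)
G = -3366463/32485 (G = (30 + 10*(-21))/((219/126)) - 31/((-1*(-445))) = (30 - 210)/((219*(1/126))) - 31/445 = -180/73/42 - 31*1/445 = -180*42/73 - 31/445 = -7560/73 - 31/445 = -3366463/32485 ≈ -103.63)
(n(-1)/(-6))*G = -1/(-6)*(-3366463/32485) = -1*(-⅙)*(-3366463/32485) = (⅙)*(-3366463/32485) = -3366463/194910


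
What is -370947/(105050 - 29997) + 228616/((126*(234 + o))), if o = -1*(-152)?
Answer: -220765411/912569427 ≈ -0.24192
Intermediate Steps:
o = 152
-370947/(105050 - 29997) + 228616/((126*(234 + o))) = -370947/(105050 - 29997) + 228616/((126*(234 + 152))) = -370947/75053 + 228616/((126*386)) = -370947*1/75053 + 228616/48636 = -370947/75053 + 228616*(1/48636) = -370947/75053 + 57154/12159 = -220765411/912569427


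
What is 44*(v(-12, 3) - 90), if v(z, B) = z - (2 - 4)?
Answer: -4400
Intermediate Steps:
v(z, B) = 2 + z (v(z, B) = z - 1*(-2) = z + 2 = 2 + z)
44*(v(-12, 3) - 90) = 44*((2 - 12) - 90) = 44*(-10 - 90) = 44*(-100) = -4400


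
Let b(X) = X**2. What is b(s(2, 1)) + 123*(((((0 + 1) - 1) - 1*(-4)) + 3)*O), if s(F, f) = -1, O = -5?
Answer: -4304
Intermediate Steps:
b(s(2, 1)) + 123*(((((0 + 1) - 1) - 1*(-4)) + 3)*O) = (-1)**2 + 123*(((((0 + 1) - 1) - 1*(-4)) + 3)*(-5)) = 1 + 123*((((1 - 1) + 4) + 3)*(-5)) = 1 + 123*(((0 + 4) + 3)*(-5)) = 1 + 123*((4 + 3)*(-5)) = 1 + 123*(7*(-5)) = 1 + 123*(-35) = 1 - 4305 = -4304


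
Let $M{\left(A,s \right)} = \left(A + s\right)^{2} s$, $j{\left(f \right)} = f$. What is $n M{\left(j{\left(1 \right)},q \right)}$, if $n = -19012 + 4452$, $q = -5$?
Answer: $1164800$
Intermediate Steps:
$n = -14560$
$M{\left(A,s \right)} = s \left(A + s\right)^{2}$
$n M{\left(j{\left(1 \right)},q \right)} = - 14560 \left(- 5 \left(1 - 5\right)^{2}\right) = - 14560 \left(- 5 \left(-4\right)^{2}\right) = - 14560 \left(\left(-5\right) 16\right) = \left(-14560\right) \left(-80\right) = 1164800$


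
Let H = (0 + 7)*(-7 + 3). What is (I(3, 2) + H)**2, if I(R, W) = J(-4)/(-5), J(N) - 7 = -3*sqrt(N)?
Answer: 21573/25 - 1764*I/25 ≈ 862.92 - 70.56*I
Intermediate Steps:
J(N) = 7 - 3*sqrt(N)
I(R, W) = -7/5 + 6*I/5 (I(R, W) = (7 - 6*I)/(-5) = (7 - 6*I)*(-1/5) = -7/5 + 6*I/5)
H = -28 (H = 7*(-4) = -28)
(I(3, 2) + H)**2 = ((-7/5 + 6*I/5) - 28)**2 = (-147/5 + 6*I/5)**2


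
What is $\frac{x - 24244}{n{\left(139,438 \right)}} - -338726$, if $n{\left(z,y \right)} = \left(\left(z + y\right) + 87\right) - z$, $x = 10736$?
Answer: $\frac{177817642}{525} \approx 3.387 \cdot 10^{5}$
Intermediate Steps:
$n{\left(z,y \right)} = 87 + y$ ($n{\left(z,y \right)} = \left(\left(y + z\right) + 87\right) - z = \left(87 + y + z\right) - z = 87 + y$)
$\frac{x - 24244}{n{\left(139,438 \right)}} - -338726 = \frac{10736 - 24244}{87 + 438} - -338726 = \frac{10736 - 24244}{525} + 338726 = \left(-13508\right) \frac{1}{525} + 338726 = - \frac{13508}{525} + 338726 = \frac{177817642}{525}$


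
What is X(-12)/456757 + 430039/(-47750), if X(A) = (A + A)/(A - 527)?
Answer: -105872170232897/11755669098250 ≈ -9.0061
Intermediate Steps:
X(A) = 2*A/(-527 + A) (X(A) = (2*A)/(-527 + A) = 2*A/(-527 + A))
X(-12)/456757 + 430039/(-47750) = (2*(-12)/(-527 - 12))/456757 + 430039/(-47750) = (2*(-12)/(-539))*(1/456757) + 430039*(-1/47750) = (2*(-12)*(-1/539))*(1/456757) - 430039/47750 = (24/539)*(1/456757) - 430039/47750 = 24/246192023 - 430039/47750 = -105872170232897/11755669098250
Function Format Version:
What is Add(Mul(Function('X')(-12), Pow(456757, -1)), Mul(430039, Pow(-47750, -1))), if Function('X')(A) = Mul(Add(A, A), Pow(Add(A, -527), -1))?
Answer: Rational(-105872170232897, 11755669098250) ≈ -9.0061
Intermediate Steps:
Function('X')(A) = Mul(2, A, Pow(Add(-527, A), -1)) (Function('X')(A) = Mul(Mul(2, A), Pow(Add(-527, A), -1)) = Mul(2, A, Pow(Add(-527, A), -1)))
Add(Mul(Function('X')(-12), Pow(456757, -1)), Mul(430039, Pow(-47750, -1))) = Add(Mul(Mul(2, -12, Pow(Add(-527, -12), -1)), Pow(456757, -1)), Mul(430039, Pow(-47750, -1))) = Add(Mul(Mul(2, -12, Pow(-539, -1)), Rational(1, 456757)), Mul(430039, Rational(-1, 47750))) = Add(Mul(Mul(2, -12, Rational(-1, 539)), Rational(1, 456757)), Rational(-430039, 47750)) = Add(Mul(Rational(24, 539), Rational(1, 456757)), Rational(-430039, 47750)) = Add(Rational(24, 246192023), Rational(-430039, 47750)) = Rational(-105872170232897, 11755669098250)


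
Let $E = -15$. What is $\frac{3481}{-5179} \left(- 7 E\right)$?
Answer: $- \frac{365505}{5179} \approx -70.574$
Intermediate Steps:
$\frac{3481}{-5179} \left(- 7 E\right) = \frac{3481}{-5179} \left(\left(-7\right) \left(-15\right)\right) = 3481 \left(- \frac{1}{5179}\right) 105 = \left(- \frac{3481}{5179}\right) 105 = - \frac{365505}{5179}$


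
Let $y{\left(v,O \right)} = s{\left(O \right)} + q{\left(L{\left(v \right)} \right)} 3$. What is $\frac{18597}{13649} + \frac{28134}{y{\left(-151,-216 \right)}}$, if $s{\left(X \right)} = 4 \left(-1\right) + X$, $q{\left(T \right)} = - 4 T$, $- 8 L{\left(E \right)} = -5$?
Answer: $- \frac{759540297}{6210295} \approx -122.3$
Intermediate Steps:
$L{\left(E \right)} = \frac{5}{8}$ ($L{\left(E \right)} = \left(- \frac{1}{8}\right) \left(-5\right) = \frac{5}{8}$)
$s{\left(X \right)} = -4 + X$
$y{\left(v,O \right)} = - \frac{23}{2} + O$ ($y{\left(v,O \right)} = \left(-4 + O\right) + \left(-4\right) \frac{5}{8} \cdot 3 = \left(-4 + O\right) - \frac{15}{2} = - \frac{23}{2} + O$)
$\frac{18597}{13649} + \frac{28134}{y{\left(-151,-216 \right)}} = \frac{18597}{13649} + \frac{28134}{- \frac{23}{2} - 216} = 18597 \cdot \frac{1}{13649} + \frac{28134}{- \frac{455}{2}} = \frac{18597}{13649} + 28134 \left(- \frac{2}{455}\right) = \frac{18597}{13649} - \frac{56268}{455} = - \frac{759540297}{6210295}$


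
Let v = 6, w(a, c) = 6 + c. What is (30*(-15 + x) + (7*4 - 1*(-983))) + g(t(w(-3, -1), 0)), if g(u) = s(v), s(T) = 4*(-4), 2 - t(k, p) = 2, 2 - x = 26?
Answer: -175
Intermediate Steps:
x = -24 (x = 2 - 1*26 = 2 - 26 = -24)
t(k, p) = 0 (t(k, p) = 2 - 1*2 = 2 - 2 = 0)
s(T) = -16
g(u) = -16
(30*(-15 + x) + (7*4 - 1*(-983))) + g(t(w(-3, -1), 0)) = (30*(-15 - 24) + (7*4 - 1*(-983))) - 16 = (30*(-39) + (28 + 983)) - 16 = (-1170 + 1011) - 16 = -159 - 16 = -175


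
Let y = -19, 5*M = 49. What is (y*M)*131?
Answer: -121961/5 ≈ -24392.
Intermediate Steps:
M = 49/5 (M = (1/5)*49 = 49/5 ≈ 9.8000)
(y*M)*131 = -19*49/5*131 = -931/5*131 = -121961/5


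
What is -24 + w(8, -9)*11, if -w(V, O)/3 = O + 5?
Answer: 108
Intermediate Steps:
w(V, O) = -15 - 3*O (w(V, O) = -3*(O + 5) = -3*(5 + O) = -15 - 3*O)
-24 + w(8, -9)*11 = -24 + (-15 - 3*(-9))*11 = -24 + (-15 + 27)*11 = -24 + 12*11 = -24 + 132 = 108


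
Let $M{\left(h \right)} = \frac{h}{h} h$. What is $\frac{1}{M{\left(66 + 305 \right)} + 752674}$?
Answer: $\frac{1}{753045} \approx 1.3279 \cdot 10^{-6}$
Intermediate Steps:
$M{\left(h \right)} = h$ ($M{\left(h \right)} = 1 h = h$)
$\frac{1}{M{\left(66 + 305 \right)} + 752674} = \frac{1}{\left(66 + 305\right) + 752674} = \frac{1}{371 + 752674} = \frac{1}{753045}$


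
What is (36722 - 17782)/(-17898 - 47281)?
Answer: -18940/65179 ≈ -0.29058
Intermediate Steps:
(36722 - 17782)/(-17898 - 47281) = 18940/(-65179) = 18940*(-1/65179) = -18940/65179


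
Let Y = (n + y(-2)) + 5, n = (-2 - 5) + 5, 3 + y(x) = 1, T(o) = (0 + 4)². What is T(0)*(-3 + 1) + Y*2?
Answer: -30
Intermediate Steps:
T(o) = 16 (T(o) = 4² = 16)
y(x) = -2 (y(x) = -3 + 1 = -2)
n = -2 (n = -7 + 5 = -2)
Y = 1 (Y = (-2 - 2) + 5 = -4 + 5 = 1)
T(0)*(-3 + 1) + Y*2 = 16*(-3 + 1) + 1*2 = 16*(-2) + 2 = -32 + 2 = -30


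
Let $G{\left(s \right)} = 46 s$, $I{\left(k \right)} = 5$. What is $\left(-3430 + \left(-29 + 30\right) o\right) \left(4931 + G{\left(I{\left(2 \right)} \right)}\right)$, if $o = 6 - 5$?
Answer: $-17697069$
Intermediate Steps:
$o = 1$ ($o = 6 - 5 = 1$)
$\left(-3430 + \left(-29 + 30\right) o\right) \left(4931 + G{\left(I{\left(2 \right)} \right)}\right) = \left(-3430 + \left(-29 + 30\right) 1\right) \left(4931 + 46 \cdot 5\right) = \left(-3430 + 1 \cdot 1\right) \left(4931 + 230\right) = \left(-3430 + 1\right) 5161 = \left(-3429\right) 5161 = -17697069$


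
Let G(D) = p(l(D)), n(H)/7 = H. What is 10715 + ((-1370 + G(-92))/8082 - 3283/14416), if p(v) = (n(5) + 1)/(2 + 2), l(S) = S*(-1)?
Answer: 624179848349/58255056 ≈ 10715.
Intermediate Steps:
n(H) = 7*H
l(S) = -S
p(v) = 9 (p(v) = (7*5 + 1)/(2 + 2) = (35 + 1)/4 = 36*(¼) = 9)
G(D) = 9
10715 + ((-1370 + G(-92))/8082 - 3283/14416) = 10715 + ((-1370 + 9)/8082 - 3283/14416) = 10715 + (-1361*1/8082 - 3283*1/14416) = 10715 + (-1361/8082 - 3283/14416) = 10715 - 23076691/58255056 = 624179848349/58255056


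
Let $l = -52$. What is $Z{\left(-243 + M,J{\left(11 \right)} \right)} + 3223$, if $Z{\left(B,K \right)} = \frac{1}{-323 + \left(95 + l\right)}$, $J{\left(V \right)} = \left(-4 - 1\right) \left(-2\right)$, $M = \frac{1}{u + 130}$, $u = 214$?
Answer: $\frac{902439}{280} \approx 3223.0$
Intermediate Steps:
$M = \frac{1}{344}$ ($M = \frac{1}{214 + 130} = \frac{1}{344} \approx 0.002907$)
$J{\left(V \right)} = 10$ ($J{\left(V \right)} = \left(-5\right) \left(-2\right) = 10$)
$Z{\left(B,K \right)} = - \frac{1}{280}$ ($Z{\left(B,K \right)} = \frac{1}{-323 + \left(95 - 52\right)} = \frac{1}{-323 + 43} = \frac{1}{-280} = - \frac{1}{280}$)
$Z{\left(-243 + M,J{\left(11 \right)} \right)} + 3223 = - \frac{1}{280} + 3223 = \frac{902439}{280}$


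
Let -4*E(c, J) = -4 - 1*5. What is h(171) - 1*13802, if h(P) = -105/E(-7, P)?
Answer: -41546/3 ≈ -13849.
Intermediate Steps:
E(c, J) = 9/4 (E(c, J) = -(-4 - 1*5)/4 = -(-4 - 5)/4 = -1/4*(-9) = 9/4)
h(P) = -140/3 (h(P) = -105/9/4 = -105*4/9 = -140/3)
h(171) - 1*13802 = -140/3 - 1*13802 = -140/3 - 13802 = -41546/3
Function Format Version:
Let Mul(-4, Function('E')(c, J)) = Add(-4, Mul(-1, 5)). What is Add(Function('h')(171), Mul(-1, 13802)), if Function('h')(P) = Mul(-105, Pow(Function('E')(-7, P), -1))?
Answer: Rational(-41546, 3) ≈ -13849.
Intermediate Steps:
Function('E')(c, J) = Rational(9, 4) (Function('E')(c, J) = Mul(Rational(-1, 4), Add(-4, Mul(-1, 5))) = Mul(Rational(-1, 4), Add(-4, -5)) = Mul(Rational(-1, 4), -9) = Rational(9, 4))
Function('h')(P) = Rational(-140, 3) (Function('h')(P) = Mul(-105, Pow(Rational(9, 4), -1)) = Mul(-105, Rational(4, 9)) = Rational(-140, 3))
Add(Function('h')(171), Mul(-1, 13802)) = Add(Rational(-140, 3), Mul(-1, 13802)) = Add(Rational(-140, 3), -13802) = Rational(-41546, 3)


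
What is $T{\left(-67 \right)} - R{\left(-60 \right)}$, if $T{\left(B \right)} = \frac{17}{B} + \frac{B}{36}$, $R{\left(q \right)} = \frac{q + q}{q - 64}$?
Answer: $- \frac{230491}{74772} \approx -3.0826$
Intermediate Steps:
$R{\left(q \right)} = \frac{2 q}{-64 + q}$
$T{\left(B \right)} = \frac{17}{B} + \frac{B}{36}$ ($T{\left(B \right)} = \frac{17}{B} + B \frac{1}{36} = \frac{17}{B} + \frac{B}{36}$)
$T{\left(-67 \right)} - R{\left(-60 \right)} = \left(\frac{17}{-67} + \frac{1}{36} \left(-67\right)\right) - 2 \left(-60\right) \frac{1}{-64 - 60} = \left(17 \left(- \frac{1}{67}\right) - \frac{67}{36}\right) - 2 \left(-60\right) \frac{1}{-124} = \left(- \frac{17}{67} - \frac{67}{36}\right) - 2 \left(-60\right) \left(- \frac{1}{124}\right) = - \frac{5101}{2412} - \frac{30}{31} = - \frac{230491}{74772}$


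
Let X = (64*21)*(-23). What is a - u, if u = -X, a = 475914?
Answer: 445002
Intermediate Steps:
X = -30912 (X = 1344*(-23) = -30912)
u = 30912 (u = -1*(-30912) = 30912)
a - u = 475914 - 1*30912 = 475914 - 30912 = 445002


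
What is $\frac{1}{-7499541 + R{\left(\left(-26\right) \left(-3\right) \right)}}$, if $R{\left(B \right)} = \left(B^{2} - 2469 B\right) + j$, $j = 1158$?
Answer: $- \frac{1}{7684881} \approx -1.3013 \cdot 10^{-7}$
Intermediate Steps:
$R{\left(B \right)} = 1158 + B^{2} - 2469 B$ ($R{\left(B \right)} = \left(B^{2} - 2469 B\right) + 1158 = 1158 + B^{2} - 2469 B$)
$\frac{1}{-7499541 + R{\left(\left(-26\right) \left(-3\right) \right)}} = \frac{1}{-7499541 + \left(1158 + \left(\left(-26\right) \left(-3\right)\right)^{2} - 2469 \left(\left(-26\right) \left(-3\right)\right)\right)} = \frac{1}{-7499541 + \left(1158 + 78^{2} - 192582\right)} = \frac{1}{-7499541 + \left(1158 + 6084 - 192582\right)} = \frac{1}{-7499541 - 185340} = \frac{1}{-7684881} = - \frac{1}{7684881}$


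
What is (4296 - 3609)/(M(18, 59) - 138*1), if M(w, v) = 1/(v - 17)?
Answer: -28854/5795 ≈ -4.9791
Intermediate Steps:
M(w, v) = 1/(-17 + v)
(4296 - 3609)/(M(18, 59) - 138*1) = (4296 - 3609)/(1/(-17 + 59) - 138*1) = 687/(1/42 - 138) = 687/(-5795/42) = 687*(-42/5795) = -28854/5795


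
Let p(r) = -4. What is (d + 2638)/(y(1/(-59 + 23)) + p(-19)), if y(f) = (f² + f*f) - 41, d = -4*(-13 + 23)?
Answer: -1683504/29159 ≈ -57.735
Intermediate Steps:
d = -40 (d = -4*10 = -40)
y(f) = -41 + 2*f² (y(f) = (f² + f²) - 41 = 2*f² - 41 = -41 + 2*f²)
(d + 2638)/(y(1/(-59 + 23)) + p(-19)) = (-40 + 2638)/((-41 + 2*(1/(-59 + 23))²) - 4) = 2598/((-41 + 2*(1/(-36))²) - 4) = 2598/((-41 + 2*(-1/36)²) - 4) = 2598/((-41 + 2*(1/1296)) - 4) = 2598/((-41 + 1/648) - 4) = 2598/(-26567/648 - 4) = 2598/(-29159/648) = 2598*(-648/29159) = -1683504/29159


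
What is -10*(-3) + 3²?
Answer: 39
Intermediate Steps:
-10*(-3) + 3² = 30 + 9 = 39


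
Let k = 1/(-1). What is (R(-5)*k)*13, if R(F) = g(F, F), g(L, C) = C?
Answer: 65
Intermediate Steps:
R(F) = F
k = -1
(R(-5)*k)*13 = -5*(-1)*13 = 5*13 = 65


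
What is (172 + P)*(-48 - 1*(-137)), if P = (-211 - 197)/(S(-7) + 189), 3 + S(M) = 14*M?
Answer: 163849/11 ≈ 14895.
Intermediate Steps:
S(M) = -3 + 14*M
P = -51/11 (P = (-211 - 197)/((-3 + 14*(-7)) + 189) = -408/((-3 - 98) + 189) = -408/(-101 + 189) = -408/88 = -408*1/88 = -51/11 ≈ -4.6364)
(172 + P)*(-48 - 1*(-137)) = (172 - 51/11)*(-48 - 1*(-137)) = 1841*(-48 + 137)/11 = (1841/11)*89 = 163849/11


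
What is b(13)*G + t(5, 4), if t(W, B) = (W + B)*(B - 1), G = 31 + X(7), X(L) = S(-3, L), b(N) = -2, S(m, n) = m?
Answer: -29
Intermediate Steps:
X(L) = -3
G = 28 (G = 31 - 3 = 28)
t(W, B) = (-1 + B)*(B + W) (t(W, B) = (B + W)*(-1 + B) = (-1 + B)*(B + W))
b(13)*G + t(5, 4) = -2*28 + (4² - 1*4 - 1*5 + 4*5) = -56 + (16 - 4 - 5 + 20) = -56 + 27 = -29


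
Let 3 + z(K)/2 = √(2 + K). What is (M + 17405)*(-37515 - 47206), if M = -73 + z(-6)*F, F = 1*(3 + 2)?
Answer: -1465842742 - 1694420*I ≈ -1.4658e+9 - 1.6944e+6*I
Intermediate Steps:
z(K) = -6 + 2*√(2 + K)
F = 5 (F = 1*5 = 5)
M = -103 + 20*I (M = -73 + (-6 + 2*√(2 - 6))*5 = -73 + (-6 + 2*√(-4))*5 = -73 + (-6 + 2*(2*I))*5 = -73 + (-6 + 4*I)*5 = -73 + (-30 + 20*I) = -103 + 20*I ≈ -103.0 + 20.0*I)
(M + 17405)*(-37515 - 47206) = ((-103 + 20*I) + 17405)*(-37515 - 47206) = (17302 + 20*I)*(-84721) = -1465842742 - 1694420*I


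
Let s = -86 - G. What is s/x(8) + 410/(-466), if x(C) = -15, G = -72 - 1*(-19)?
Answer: 1538/1165 ≈ 1.3202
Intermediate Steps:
G = -53 (G = -72 + 19 = -53)
s = -33 (s = -86 - 1*(-53) = -86 + 53 = -33)
s/x(8) + 410/(-466) = -33/(-15) + 410/(-466) = -33*(-1/15) + 410*(-1/466) = 11/5 - 205/233 = 1538/1165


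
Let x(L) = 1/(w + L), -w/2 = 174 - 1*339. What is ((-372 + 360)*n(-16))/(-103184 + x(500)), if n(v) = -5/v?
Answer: 2075/57095146 ≈ 3.6343e-5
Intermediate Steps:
w = 330 (w = -2*(174 - 1*339) = -2*(174 - 339) = -2*(-165) = 330)
x(L) = 1/(330 + L)
((-372 + 360)*n(-16))/(-103184 + x(500)) = ((-372 + 360)*(-5/(-16)))/(-103184 + 1/(330 + 500)) = (-(-60)*(-1)/16)/(-103184 + 1/830) = (-12*5/16)/(-103184 + 1/830) = -15/(4*(-85642719/830)) = -15/4*(-830/85642719) = 2075/57095146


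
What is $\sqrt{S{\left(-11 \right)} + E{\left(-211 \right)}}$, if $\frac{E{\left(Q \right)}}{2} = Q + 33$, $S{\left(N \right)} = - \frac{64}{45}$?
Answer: $\frac{2 i \sqrt{20105}}{15} \approx 18.906 i$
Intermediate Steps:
$S{\left(N \right)} = - \frac{64}{45}$ ($S{\left(N \right)} = \left(-64\right) \frac{1}{45} = - \frac{64}{45}$)
$E{\left(Q \right)} = 66 + 2 Q$ ($E{\left(Q \right)} = 2 \left(Q + 33\right) = 2 \left(33 + Q\right) = 66 + 2 Q$)
$\sqrt{S{\left(-11 \right)} + E{\left(-211 \right)}} = \sqrt{- \frac{64}{45} + \left(66 + 2 \left(-211\right)\right)} = \sqrt{- \frac{64}{45} + \left(66 - 422\right)} = \sqrt{- \frac{64}{45} - 356} = \sqrt{- \frac{16084}{45}} = \frac{2 i \sqrt{20105}}{15}$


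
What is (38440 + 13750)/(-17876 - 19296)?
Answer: -26095/18586 ≈ -1.4040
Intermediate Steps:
(38440 + 13750)/(-17876 - 19296) = 52190/(-37172) = 52190*(-1/37172) = -26095/18586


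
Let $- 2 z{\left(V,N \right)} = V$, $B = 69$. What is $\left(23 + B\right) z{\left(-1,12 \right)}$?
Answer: $46$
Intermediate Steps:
$z{\left(V,N \right)} = - \frac{V}{2}$
$\left(23 + B\right) z{\left(-1,12 \right)} = \left(23 + 69\right) \left(\left(- \frac{1}{2}\right) \left(-1\right)\right) = 92 \cdot \frac{1}{2} = 46$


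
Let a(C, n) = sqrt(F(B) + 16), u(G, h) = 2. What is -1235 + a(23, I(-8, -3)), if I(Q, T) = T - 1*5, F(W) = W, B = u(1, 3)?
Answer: -1235 + 3*sqrt(2) ≈ -1230.8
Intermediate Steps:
B = 2
I(Q, T) = -5 + T (I(Q, T) = T - 5 = -5 + T)
a(C, n) = 3*sqrt(2) (a(C, n) = sqrt(2 + 16) = sqrt(18) = 3*sqrt(2))
-1235 + a(23, I(-8, -3)) = -1235 + 3*sqrt(2)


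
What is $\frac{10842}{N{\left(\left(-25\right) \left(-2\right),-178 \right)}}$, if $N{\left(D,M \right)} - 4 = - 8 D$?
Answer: $- \frac{1807}{66} \approx -27.379$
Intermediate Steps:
$N{\left(D,M \right)} = 4 - 8 D$
$\frac{10842}{N{\left(\left(-25\right) \left(-2\right),-178 \right)}} = \frac{10842}{4 - 8 \left(\left(-25\right) \left(-2\right)\right)} = \frac{10842}{4 - 400} = \frac{10842}{-396} = 10842 \left(- \frac{1}{396}\right) = - \frac{1807}{66}$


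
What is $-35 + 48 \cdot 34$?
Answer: $1597$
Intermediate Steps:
$-35 + 48 \cdot 34 = -35 + 1632 = 1597$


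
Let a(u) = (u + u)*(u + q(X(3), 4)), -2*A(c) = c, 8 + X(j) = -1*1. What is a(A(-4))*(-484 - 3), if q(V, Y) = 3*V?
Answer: 48700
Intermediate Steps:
X(j) = -9 (X(j) = -8 - 1*1 = -8 - 1 = -9)
A(c) = -c/2
a(u) = 2*u*(-27 + u) (a(u) = (u + u)*(u + 3*(-9)) = (2*u)*(u - 27) = (2*u)*(-27 + u) = 2*u*(-27 + u))
a(A(-4))*(-484 - 3) = (2*(-½*(-4))*(-27 - ½*(-4)))*(-484 - 3) = (2*2*(-27 + 2))*(-487) = (2*2*(-25))*(-487) = -100*(-487) = 48700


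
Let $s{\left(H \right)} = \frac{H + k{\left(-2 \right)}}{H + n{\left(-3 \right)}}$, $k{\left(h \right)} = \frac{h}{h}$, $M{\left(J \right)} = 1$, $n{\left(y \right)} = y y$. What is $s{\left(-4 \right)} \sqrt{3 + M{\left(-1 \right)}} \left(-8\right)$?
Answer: $\frac{48}{5} \approx 9.6$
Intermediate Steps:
$n{\left(y \right)} = y^{2}$
$k{\left(h \right)} = 1$
$s{\left(H \right)} = \frac{1 + H}{9 + H}$ ($s{\left(H \right)} = \frac{H + 1}{H + \left(-3\right)^{2}} = \frac{1 + H}{H + 9} = \frac{1 + H}{9 + H}$)
$s{\left(-4 \right)} \sqrt{3 + M{\left(-1 \right)}} \left(-8\right) = \frac{1 - 4}{9 - 4} \sqrt{3 + 1} \left(-8\right) = \frac{1}{5} \left(-3\right) \sqrt{4} \left(-8\right) = \frac{1}{5} \left(-3\right) 2 \left(-8\right) = \left(- \frac{3}{5}\right) 2 \left(-8\right) = \left(- \frac{6}{5}\right) \left(-8\right) = \frac{48}{5}$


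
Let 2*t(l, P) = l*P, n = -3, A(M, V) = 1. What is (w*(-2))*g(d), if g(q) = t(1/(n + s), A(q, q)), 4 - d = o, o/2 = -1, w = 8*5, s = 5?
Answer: -20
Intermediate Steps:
w = 40
o = -2 (o = 2*(-1) = -2)
d = 6 (d = 4 - 1*(-2) = 4 + 2 = 6)
t(l, P) = P*l/2 (t(l, P) = (l*P)/2 = (P*l)/2 = P*l/2)
g(q) = 1/4 (g(q) = (1/2)*1/(-3 + 5) = (1/2)*1/2 = (1/2)*1*(1/2) = 1/4)
(w*(-2))*g(d) = (40*(-2))*(1/4) = -80*1/4 = -20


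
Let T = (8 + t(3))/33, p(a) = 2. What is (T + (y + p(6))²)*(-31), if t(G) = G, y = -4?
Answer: -403/3 ≈ -134.33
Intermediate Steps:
T = ⅓ (T = (8 + 3)/33 = 11*(1/33) = ⅓ ≈ 0.33333)
(T + (y + p(6))²)*(-31) = (⅓ + (-4 + 2)²)*(-31) = (⅓ + (-2)²)*(-31) = (⅓ + 4)*(-31) = (13/3)*(-31) = -403/3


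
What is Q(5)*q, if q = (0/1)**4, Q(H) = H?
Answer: 0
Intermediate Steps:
q = 0 (q = (0*1)**4 = 0**4 = 0)
Q(5)*q = 5*0 = 0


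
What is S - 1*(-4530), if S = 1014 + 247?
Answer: 5791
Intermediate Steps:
S = 1261
S - 1*(-4530) = 1261 - 1*(-4530) = 1261 + 4530 = 5791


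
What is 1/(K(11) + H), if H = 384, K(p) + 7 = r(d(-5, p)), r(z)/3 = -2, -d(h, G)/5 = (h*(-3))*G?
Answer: 1/371 ≈ 0.0026954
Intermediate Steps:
d(h, G) = 15*G*h (d(h, G) = -5*h*(-3)*G = -5*(-3*h)*G = -(-15)*G*h = 15*G*h)
r(z) = -6 (r(z) = 3*(-2) = -6)
K(p) = -13 (K(p) = -7 - 6 = -13)
1/(K(11) + H) = 1/(-13 + 384) = 1/371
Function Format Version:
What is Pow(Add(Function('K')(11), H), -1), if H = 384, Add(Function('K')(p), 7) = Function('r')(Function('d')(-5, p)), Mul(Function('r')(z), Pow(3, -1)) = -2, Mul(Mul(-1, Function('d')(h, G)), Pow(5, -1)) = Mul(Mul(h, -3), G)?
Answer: Rational(1, 371) ≈ 0.0026954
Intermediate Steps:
Function('d')(h, G) = Mul(15, G, h) (Function('d')(h, G) = Mul(-5, Mul(Mul(h, -3), G)) = Mul(-5, Mul(Mul(-3, h), G)) = Mul(-5, Mul(-3, G, h)) = Mul(15, G, h))
Function('r')(z) = -6 (Function('r')(z) = Mul(3, -2) = -6)
Function('K')(p) = -13 (Function('K')(p) = Add(-7, -6) = -13)
Pow(Add(Function('K')(11), H), -1) = Pow(Add(-13, 384), -1) = Pow(371, -1) = Rational(1, 371)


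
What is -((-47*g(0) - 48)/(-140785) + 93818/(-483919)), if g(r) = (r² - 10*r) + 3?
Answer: 13116706439/68128536415 ≈ 0.19253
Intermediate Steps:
g(r) = 3 + r² - 10*r
-((-47*g(0) - 48)/(-140785) + 93818/(-483919)) = -((-47*(3 + 0² - 10*0) - 48)/(-140785) + 93818/(-483919)) = -((-47*(3 + 0 + 0) - 48)*(-1/140785) + 93818*(-1/483919)) = -((-47*3 - 48)*(-1/140785) - 93818/483919) = -((-141 - 48)*(-1/140785) - 93818/483919) = -(-189*(-1/140785) - 93818/483919) = -(189/140785 - 93818/483919) = -1*(-13116706439/68128536415) = 13116706439/68128536415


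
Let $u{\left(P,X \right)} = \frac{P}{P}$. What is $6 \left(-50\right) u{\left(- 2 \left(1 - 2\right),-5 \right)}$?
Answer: $-300$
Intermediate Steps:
$u{\left(P,X \right)} = 1$
$6 \left(-50\right) u{\left(- 2 \left(1 - 2\right),-5 \right)} = 6 \left(-50\right) 1 = \left(-300\right) 1 = -300$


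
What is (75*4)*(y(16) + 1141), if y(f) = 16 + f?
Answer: 351900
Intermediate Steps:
(75*4)*(y(16) + 1141) = (75*4)*((16 + 16) + 1141) = 300*(32 + 1141) = 300*1173 = 351900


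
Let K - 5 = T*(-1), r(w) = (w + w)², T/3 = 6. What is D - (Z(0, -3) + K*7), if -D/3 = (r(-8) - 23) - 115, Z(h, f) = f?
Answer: -260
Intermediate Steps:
T = 18 (T = 3*6 = 18)
r(w) = 4*w² (r(w) = (2*w)² = 4*w²)
D = -354 (D = -3*((4*(-8)² - 23) - 115) = -3*((4*64 - 23) - 115) = -3*((256 - 23) - 115) = -3*(233 - 115) = -3*118 = -354)
K = -13 (K = 5 + 18*(-1) = 5 - 18 = -13)
D - (Z(0, -3) + K*7) = -354 - (-3 - 13*7) = -354 - (-3 - 91) = -354 - 1*(-94) = -354 + 94 = -260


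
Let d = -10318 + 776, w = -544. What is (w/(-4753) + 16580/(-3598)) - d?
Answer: 11650264280/1221521 ≈ 9537.5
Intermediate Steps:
d = -9542
(w/(-4753) + 16580/(-3598)) - d = (-544/(-4753) + 16580/(-3598)) - 1*(-9542) = (-544*(-1/4753) + 16580*(-1/3598)) + 9542 = (544/4753 - 8290/1799) + 9542 = -5489102/1221521 + 9542 = 11650264280/1221521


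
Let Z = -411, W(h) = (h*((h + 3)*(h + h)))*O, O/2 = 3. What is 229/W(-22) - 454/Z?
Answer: 16668563/15118224 ≈ 1.1025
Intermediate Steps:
O = 6 (O = 2*3 = 6)
W(h) = 12*h²*(3 + h) (W(h) = (h*((h + 3)*(h + h)))*6 = (h*((3 + h)*(2*h)))*6 = (h*(2*h*(3 + h)))*6 = (2*h²*(3 + h))*6 = 12*h²*(3 + h))
229/W(-22) - 454/Z = 229/((12*(-22)²*(3 - 22))) - 454/(-411) = 229/((12*484*(-19))) - 454*(-1/411) = 229/(-110352) + 454/411 = 229*(-1/110352) + 454/411 = -229/110352 + 454/411 = 16668563/15118224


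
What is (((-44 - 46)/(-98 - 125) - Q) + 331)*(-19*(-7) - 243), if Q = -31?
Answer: -8889760/223 ≈ -39864.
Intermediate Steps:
(((-44 - 46)/(-98 - 125) - Q) + 331)*(-19*(-7) - 243) = (((-44 - 46)/(-98 - 125) - 1*(-31)) + 331)*(-19*(-7) - 243) = ((-90/(-223) + 31) + 331)*(133 - 243) = ((-90*(-1/223) + 31) + 331)*(-110) = ((90/223 + 31) + 331)*(-110) = (7003/223 + 331)*(-110) = (80816/223)*(-110) = -8889760/223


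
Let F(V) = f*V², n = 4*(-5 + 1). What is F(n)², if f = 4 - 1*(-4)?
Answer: 4194304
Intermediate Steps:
f = 8 (f = 4 + 4 = 8)
n = -16 (n = 4*(-4) = -16)
F(V) = 8*V²
F(n)² = (8*(-16)²)² = (8*256)² = 2048² = 4194304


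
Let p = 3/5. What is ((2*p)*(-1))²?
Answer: 36/25 ≈ 1.4400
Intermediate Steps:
p = ⅗ (p = 3*(⅕) = ⅗ ≈ 0.60000)
((2*p)*(-1))² = ((2*(⅗))*(-1))² = ((6/5)*(-1))² = (-6/5)² = 36/25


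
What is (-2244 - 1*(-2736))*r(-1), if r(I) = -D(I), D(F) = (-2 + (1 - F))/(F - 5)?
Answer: 0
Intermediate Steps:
D(F) = (-1 - F)/(-5 + F)
r(I) = -(-1 - I)/(-5 + I)
(-2244 - 1*(-2736))*r(-1) = (-2244 - 1*(-2736))*((1 - 1)/(-5 - 1)) = (-2244 + 2736)*(0/(-6)) = 492*(-⅙*0) = 492*0 = 0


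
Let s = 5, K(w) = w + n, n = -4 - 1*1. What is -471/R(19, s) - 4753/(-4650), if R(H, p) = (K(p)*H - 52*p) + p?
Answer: 226811/79050 ≈ 2.8692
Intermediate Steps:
n = -5 (n = -4 - 1 = -5)
K(w) = -5 + w (K(w) = w - 5 = -5 + w)
R(H, p) = -51*p + H*(-5 + p) (R(H, p) = ((-5 + p)*H - 52*p) + p = (H*(-5 + p) - 52*p) + p = (-52*p + H*(-5 + p)) + p = -51*p + H*(-5 + p))
-471/R(19, s) - 4753/(-4650) = -471/(-51*5 + 19*(-5 + 5)) - 4753/(-4650) = -471/(-255 + 19*0) - 4753*(-1/4650) = -471/(-255 + 0) + 4753/4650 = -471/(-255) + 4753/4650 = -471*(-1/255) + 4753/4650 = 157/85 + 4753/4650 = 226811/79050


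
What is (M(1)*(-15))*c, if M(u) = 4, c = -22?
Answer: 1320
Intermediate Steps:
(M(1)*(-15))*c = (4*(-15))*(-22) = -60*(-22) = 1320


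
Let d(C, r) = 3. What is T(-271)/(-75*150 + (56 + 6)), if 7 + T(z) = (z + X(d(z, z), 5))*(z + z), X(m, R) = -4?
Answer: -149043/11188 ≈ -13.322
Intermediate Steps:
T(z) = -7 + 2*z*(-4 + z) (T(z) = -7 + (z - 4)*(z + z) = -7 + (-4 + z)*(2*z) = -7 + 2*z*(-4 + z))
T(-271)/(-75*150 + (56 + 6)) = (-7 - 8*(-271) + 2*(-271)²)/(-75*150 + (56 + 6)) = (-7 + 2168 + 2*73441)/(-11250 + 62) = (-7 + 2168 + 146882)/(-11188) = 149043*(-1/11188) = -149043/11188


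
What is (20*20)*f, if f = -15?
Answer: -6000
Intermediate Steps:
(20*20)*f = (20*20)*(-15) = 400*(-15) = -6000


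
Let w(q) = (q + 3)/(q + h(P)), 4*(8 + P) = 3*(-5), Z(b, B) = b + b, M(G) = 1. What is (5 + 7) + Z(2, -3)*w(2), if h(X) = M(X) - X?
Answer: 788/59 ≈ 13.356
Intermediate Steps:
Z(b, B) = 2*b
P = -47/4 (P = -8 + (3*(-5))/4 = -8 + (¼)*(-15) = -8 - 15/4 = -47/4 ≈ -11.750)
h(X) = 1 - X
w(q) = (3 + q)/(51/4 + q) (w(q) = (q + 3)/(q + (1 - 1*(-47/4))) = (3 + q)/(q + (1 + 47/4)) = (3 + q)/(q + 51/4) = (3 + q)/(51/4 + q))
(5 + 7) + Z(2, -3)*w(2) = (5 + 7) + (2*2)*(4*(3 + 2)/(51 + 4*2)) = 12 + 4*(4*5/(51 + 8)) = 12 + 4*(4*5/59) = 12 + 4*(4*(1/59)*5) = 12 + 4*(20/59) = 12 + 80/59 = 788/59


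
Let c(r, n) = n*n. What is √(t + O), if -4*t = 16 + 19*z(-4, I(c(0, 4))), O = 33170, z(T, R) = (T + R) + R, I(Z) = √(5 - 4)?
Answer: √132702/2 ≈ 182.14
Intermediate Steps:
c(r, n) = n²
I(Z) = 1 (I(Z) = √1 = 1)
z(T, R) = T + 2*R (z(T, R) = (R + T) + R = T + 2*R)
t = 11/2 (t = -(16 + 19*(-4 + 2*1))/4 = -(16 + 19*(-4 + 2))/4 = -(16 + 19*(-2))/4 = -(16 - 38)/4 = -¼*(-22) = 11/2 ≈ 5.5000)
√(t + O) = √(11/2 + 33170) = √(66351/2) = √132702/2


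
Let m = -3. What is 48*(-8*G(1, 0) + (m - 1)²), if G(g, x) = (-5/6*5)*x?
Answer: 768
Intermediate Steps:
G(g, x) = -25*x/6 (G(g, x) = (-5*⅙*5)*x = (-⅚*5)*x = -25*x/6)
48*(-8*G(1, 0) + (m - 1)²) = 48*(-(-100)*0/3 + (-3 - 1)²) = 48*(-8*0 + (-4)²) = 48*(0 + 16) = 48*16 = 768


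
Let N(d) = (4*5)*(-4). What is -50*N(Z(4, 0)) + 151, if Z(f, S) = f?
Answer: 4151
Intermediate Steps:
N(d) = -80 (N(d) = 20*(-4) = -80)
-50*N(Z(4, 0)) + 151 = -50*(-80) + 151 = 4000 + 151 = 4151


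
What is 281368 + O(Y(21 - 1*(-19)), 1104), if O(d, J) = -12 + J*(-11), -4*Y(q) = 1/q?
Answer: 269212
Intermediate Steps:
Y(q) = -1/(4*q)
O(d, J) = -12 - 11*J
281368 + O(Y(21 - 1*(-19)), 1104) = 281368 + (-12 - 11*1104) = 281368 + (-12 - 12144) = 281368 - 12156 = 269212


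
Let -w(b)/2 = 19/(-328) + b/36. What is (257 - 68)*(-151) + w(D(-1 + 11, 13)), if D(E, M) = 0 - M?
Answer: -42122327/1476 ≈ -28538.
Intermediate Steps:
D(E, M) = -M
w(b) = 19/164 - b/18 (w(b) = -2*(19/(-328) + b/36) = -2*(19*(-1/328) + b*(1/36)) = -2*(-19/328 + b/36) = 19/164 - b/18)
(257 - 68)*(-151) + w(D(-1 + 11, 13)) = (257 - 68)*(-151) + (19/164 - (-1)*13/18) = 189*(-151) + (19/164 - 1/18*(-13)) = -28539 + (19/164 + 13/18) = -28539 + 1237/1476 = -42122327/1476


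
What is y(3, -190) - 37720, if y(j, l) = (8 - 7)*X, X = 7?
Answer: -37713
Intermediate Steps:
y(j, l) = 7 (y(j, l) = (8 - 7)*7 = 1*7 = 7)
y(3, -190) - 37720 = 7 - 37720 = -37713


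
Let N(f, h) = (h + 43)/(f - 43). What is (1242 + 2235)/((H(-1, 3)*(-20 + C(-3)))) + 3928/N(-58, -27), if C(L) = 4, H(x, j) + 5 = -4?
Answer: -1189025/48 ≈ -24771.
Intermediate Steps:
H(x, j) = -9 (H(x, j) = -5 - 4 = -9)
N(f, h) = (43 + h)/(-43 + f)
(1242 + 2235)/((H(-1, 3)*(-20 + C(-3)))) + 3928/N(-58, -27) = (1242 + 2235)/((-9*(-20 + 4))) + 3928/(((43 - 27)/(-43 - 58))) = 3477/((-9*(-16))) + 3928/((16/(-101))) = 3477/144 + 3928/((-1/101*16)) = 3477*(1/144) + 3928/(-16/101) = 1159/48 + 3928*(-101/16) = 1159/48 - 49591/2 = -1189025/48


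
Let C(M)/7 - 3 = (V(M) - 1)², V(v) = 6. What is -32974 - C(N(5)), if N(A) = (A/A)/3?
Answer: -33170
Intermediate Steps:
N(A) = ⅓ (N(A) = 1*(⅓) = ⅓)
C(M) = 196 (C(M) = 21 + 7*(6 - 1)² = 21 + 7*5² = 21 + 7*25 = 21 + 175 = 196)
-32974 - C(N(5)) = -32974 - 1*196 = -32974 - 196 = -33170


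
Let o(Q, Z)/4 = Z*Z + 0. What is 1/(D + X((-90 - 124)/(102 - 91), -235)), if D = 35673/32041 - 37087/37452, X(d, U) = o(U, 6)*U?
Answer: -1199999532/40607836442251 ≈ -2.9551e-5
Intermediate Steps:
o(Q, Z) = 4*Z² (o(Q, Z) = 4*(Z*Z + 0) = 4*(Z² + 0) = 4*Z²)
X(d, U) = 144*U (X(d, U) = (4*6²)*U = (4*36)*U = 144*U)
D = 147720629/1199999532 (D = 35673*(1/32041) - 37087*1/37452 = 35673/32041 - 37087/37452 = 147720629/1199999532 ≈ 0.12310)
1/(D + X((-90 - 124)/(102 - 91), -235)) = 1/(147720629/1199999532 + 144*(-235)) = 1/(147720629/1199999532 - 33840) = 1/(-40607836442251/1199999532) = -1199999532/40607836442251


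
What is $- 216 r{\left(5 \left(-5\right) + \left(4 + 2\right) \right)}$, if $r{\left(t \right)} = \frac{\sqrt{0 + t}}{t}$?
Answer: $\frac{216 i \sqrt{19}}{19} \approx 49.554 i$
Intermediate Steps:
$r{\left(t \right)} = \frac{1}{\sqrt{t}}$ ($r{\left(t \right)} = \frac{\sqrt{t}}{t} = \frac{1}{\sqrt{t}}$)
$- 216 r{\left(5 \left(-5\right) + \left(4 + 2\right) \right)} = - \frac{216}{\sqrt{5 \left(-5\right) + \left(4 + 2\right)}} = - \frac{216}{\sqrt{-25 + 6}} = - \frac{216}{i \sqrt{19}} = - 216 \left(- \frac{i \sqrt{19}}{19}\right) = \frac{216 i \sqrt{19}}{19}$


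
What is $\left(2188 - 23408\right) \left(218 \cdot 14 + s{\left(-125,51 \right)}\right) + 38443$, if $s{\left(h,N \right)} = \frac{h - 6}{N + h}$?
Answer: $- \frac{2396214799}{37} \approx -6.4763 \cdot 10^{7}$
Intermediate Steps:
$s{\left(h,N \right)} = \frac{-6 + h}{N + h}$
$\left(2188 - 23408\right) \left(218 \cdot 14 + s{\left(-125,51 \right)}\right) + 38443 = \left(2188 - 23408\right) \left(218 \cdot 14 + \frac{-6 - 125}{51 - 125}\right) + 38443 = - 21220 \left(3052 + \frac{1}{-74} \left(-131\right)\right) + 38443 = - 21220 \left(3052 - - \frac{131}{74}\right) + 38443 = - 21220 \left(3052 + \frac{131}{74}\right) + 38443 = \left(-21220\right) \frac{225979}{74} + 38443 = - \frac{2397637190}{37} + 38443 = - \frac{2396214799}{37}$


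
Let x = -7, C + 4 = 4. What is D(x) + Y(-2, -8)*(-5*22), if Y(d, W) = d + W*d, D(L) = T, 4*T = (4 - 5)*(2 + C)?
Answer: -3081/2 ≈ -1540.5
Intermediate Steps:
C = 0 (C = -4 + 4 = 0)
T = -½ (T = ((4 - 5)*(2 + 0))/4 = (-1*2)/4 = (¼)*(-2) = -½ ≈ -0.50000)
D(L) = -½
D(x) + Y(-2, -8)*(-5*22) = -½ + (-2*(1 - 8))*(-5*22) = -½ - 2*(-7)*(-110) = -½ + 14*(-110) = -½ - 1540 = -3081/2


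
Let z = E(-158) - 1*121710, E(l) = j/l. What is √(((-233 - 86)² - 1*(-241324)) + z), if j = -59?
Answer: √5526414822/158 ≈ 470.51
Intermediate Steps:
E(l) = -59/l
z = -19230121/158 (z = -59/(-158) - 1*121710 = -59*(-1/158) - 121710 = 59/158 - 121710 = -19230121/158 ≈ -1.2171e+5)
√(((-233 - 86)² - 1*(-241324)) + z) = √(((-233 - 86)² - 1*(-241324)) - 19230121/158) = √(((-319)² + 241324) - 19230121/158) = √((101761 + 241324) - 19230121/158) = √(343085 - 19230121/158) = √(34977309/158) = √5526414822/158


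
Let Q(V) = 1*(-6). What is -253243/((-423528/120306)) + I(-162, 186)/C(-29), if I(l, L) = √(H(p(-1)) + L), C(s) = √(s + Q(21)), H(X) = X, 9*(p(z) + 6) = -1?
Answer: 5077775393/70588 - I*√56665/105 ≈ 71935.0 - 2.2671*I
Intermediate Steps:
p(z) = -55/9 (p(z) = -6 + (⅑)*(-1) = -6 - ⅑ = -55/9)
Q(V) = -6
C(s) = √(-6 + s) (C(s) = √(s - 6) = √(-6 + s))
I(l, L) = √(-55/9 + L)
-253243/((-423528/120306)) + I(-162, 186)/C(-29) = -253243/((-423528/120306)) + (√(-55 + 9*186)/3)/(√(-6 - 29)) = -253243/((-423528*1/120306)) + (√(-55 + 1674)/3)/(√(-35)) = -253243/(-70588/20051) + (√1619/3)/((I*√35)) = -253243*(-20051/70588) + (√1619/3)*(-I*√35/35) = 5077775393/70588 - I*√56665/105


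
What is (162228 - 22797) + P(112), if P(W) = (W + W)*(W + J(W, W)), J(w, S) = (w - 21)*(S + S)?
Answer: 4730535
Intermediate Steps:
J(w, S) = 2*S*(-21 + w) (J(w, S) = (-21 + w)*(2*S) = 2*S*(-21 + w))
P(W) = 2*W*(W + 2*W*(-21 + W)) (P(W) = (W + W)*(W + 2*W*(-21 + W)) = (2*W)*(W + 2*W*(-21 + W)) = 2*W*(W + 2*W*(-21 + W)))
(162228 - 22797) + P(112) = (162228 - 22797) + 112²*(-82 + 4*112) = 139431 + 12544*(-82 + 448) = 139431 + 12544*366 = 139431 + 4591104 = 4730535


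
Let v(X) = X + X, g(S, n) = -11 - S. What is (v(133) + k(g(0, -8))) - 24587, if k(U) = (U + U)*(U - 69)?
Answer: -22561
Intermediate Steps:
k(U) = 2*U*(-69 + U) (k(U) = (2*U)*(-69 + U) = 2*U*(-69 + U))
v(X) = 2*X
(v(133) + k(g(0, -8))) - 24587 = (2*133 + 2*(-11 - 1*0)*(-69 + (-11 - 1*0))) - 24587 = (266 + 2*(-11 + 0)*(-69 + (-11 + 0))) - 24587 = (266 + 2*(-11)*(-69 - 11)) - 24587 = (266 + 2*(-11)*(-80)) - 24587 = (266 + 1760) - 24587 = 2026 - 24587 = -22561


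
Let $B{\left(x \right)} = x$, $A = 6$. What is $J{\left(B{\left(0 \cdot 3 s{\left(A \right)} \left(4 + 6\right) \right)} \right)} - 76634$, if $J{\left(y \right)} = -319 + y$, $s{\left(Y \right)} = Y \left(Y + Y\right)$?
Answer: $-76953$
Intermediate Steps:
$s{\left(Y \right)} = 2 Y^{2}$ ($s{\left(Y \right)} = Y 2 Y = 2 Y^{2}$)
$J{\left(B{\left(0 \cdot 3 s{\left(A \right)} \left(4 + 6\right) \right)} \right)} - 76634 = \left(-319 + 0 \cdot 3 \cdot 2 \cdot 6^{2} \left(4 + 6\right)\right) - 76634 = \left(-319 + 0 \cdot 2 \cdot 36 \cdot 10\right) - 76634 = \left(-319 + 0 \cdot 72 \cdot 10\right) - 76634 = \left(-319 + 0 \cdot 10\right) - 76634 = \left(-319 + 0\right) - 76634 = -319 - 76634 = -76953$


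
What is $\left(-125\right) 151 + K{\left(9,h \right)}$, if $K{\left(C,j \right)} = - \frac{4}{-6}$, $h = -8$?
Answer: $- \frac{56623}{3} \approx -18874.0$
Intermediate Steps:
$K{\left(C,j \right)} = \frac{2}{3}$ ($K{\left(C,j \right)} = \left(-4\right) \left(- \frac{1}{6}\right) = \frac{2}{3}$)
$\left(-125\right) 151 + K{\left(9,h \right)} = \left(-125\right) 151 + \frac{2}{3} = -18875 + \frac{2}{3} = - \frac{56623}{3}$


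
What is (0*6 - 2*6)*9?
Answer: -108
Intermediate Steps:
(0*6 - 2*6)*9 = (0 - 12)*9 = -12*9 = -108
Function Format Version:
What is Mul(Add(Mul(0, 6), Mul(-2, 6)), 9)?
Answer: -108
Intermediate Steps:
Mul(Add(Mul(0, 6), Mul(-2, 6)), 9) = Mul(Add(0, -12), 9) = Mul(-12, 9) = -108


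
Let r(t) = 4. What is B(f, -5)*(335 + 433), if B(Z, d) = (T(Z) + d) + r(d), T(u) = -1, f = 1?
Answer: -1536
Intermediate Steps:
B(Z, d) = 3 + d (B(Z, d) = (-1 + d) + 4 = 3 + d)
B(f, -5)*(335 + 433) = (3 - 5)*(335 + 433) = -2*768 = -1536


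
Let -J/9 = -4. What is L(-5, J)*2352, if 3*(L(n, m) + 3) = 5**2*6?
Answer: 110544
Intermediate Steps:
J = 36 (J = -9*(-4) = 36)
L(n, m) = 47 (L(n, m) = -3 + (5**2*6)/3 = -3 + (25*6)/3 = -3 + (1/3)*150 = -3 + 50 = 47)
L(-5, J)*2352 = 47*2352 = 110544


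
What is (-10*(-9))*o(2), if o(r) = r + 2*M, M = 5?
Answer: 1080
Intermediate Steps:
o(r) = 10 + r (o(r) = r + 2*5 = r + 10 = 10 + r)
(-10*(-9))*o(2) = (-10*(-9))*(10 + 2) = 90*12 = 1080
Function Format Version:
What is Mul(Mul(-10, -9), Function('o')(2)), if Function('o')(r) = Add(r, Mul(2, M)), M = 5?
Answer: 1080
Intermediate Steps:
Function('o')(r) = Add(10, r) (Function('o')(r) = Add(r, Mul(2, 5)) = Add(r, 10) = Add(10, r))
Mul(Mul(-10, -9), Function('o')(2)) = Mul(Mul(-10, -9), Add(10, 2)) = Mul(90, 12) = 1080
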